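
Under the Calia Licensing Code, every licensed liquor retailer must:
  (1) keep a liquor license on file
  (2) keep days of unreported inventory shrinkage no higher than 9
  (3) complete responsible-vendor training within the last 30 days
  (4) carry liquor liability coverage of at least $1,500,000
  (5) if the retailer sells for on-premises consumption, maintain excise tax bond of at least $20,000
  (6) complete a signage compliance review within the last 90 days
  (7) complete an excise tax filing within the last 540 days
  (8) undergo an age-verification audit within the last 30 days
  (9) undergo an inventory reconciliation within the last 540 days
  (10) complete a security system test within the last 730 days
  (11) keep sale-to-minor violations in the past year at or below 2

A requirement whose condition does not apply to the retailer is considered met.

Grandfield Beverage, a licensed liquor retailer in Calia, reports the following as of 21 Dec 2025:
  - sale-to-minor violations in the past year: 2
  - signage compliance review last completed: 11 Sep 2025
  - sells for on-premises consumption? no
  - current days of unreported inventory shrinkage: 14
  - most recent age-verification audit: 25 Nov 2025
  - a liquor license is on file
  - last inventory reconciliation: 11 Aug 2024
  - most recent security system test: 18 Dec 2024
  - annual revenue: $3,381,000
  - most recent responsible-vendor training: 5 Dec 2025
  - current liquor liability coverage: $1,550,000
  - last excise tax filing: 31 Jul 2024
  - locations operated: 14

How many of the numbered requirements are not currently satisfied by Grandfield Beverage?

1. liquor license present → met
2. days of unreported inventory shrinkage 14 > 9 → not met
3. responsible-vendor training 16 days ago vs limit 30 → met
4. liquor liability coverage $1,550,000 ≥ $1,500,000 → met
5. condition 'sells for on-premises consumption' does not hold → requirement n/a → met
6. signage compliance review 101 days ago vs limit 90 → not met
7. excise tax filing 508 days ago vs limit 540 → met
8. age-verification audit 26 days ago vs limit 30 → met
9. inventory reconciliation 497 days ago vs limit 540 → met
10. security system test 368 days ago vs limit 730 → met
11. sale-to-minor violations in the past year 2 ≤ 2 → met
Not met: 2 of 11

2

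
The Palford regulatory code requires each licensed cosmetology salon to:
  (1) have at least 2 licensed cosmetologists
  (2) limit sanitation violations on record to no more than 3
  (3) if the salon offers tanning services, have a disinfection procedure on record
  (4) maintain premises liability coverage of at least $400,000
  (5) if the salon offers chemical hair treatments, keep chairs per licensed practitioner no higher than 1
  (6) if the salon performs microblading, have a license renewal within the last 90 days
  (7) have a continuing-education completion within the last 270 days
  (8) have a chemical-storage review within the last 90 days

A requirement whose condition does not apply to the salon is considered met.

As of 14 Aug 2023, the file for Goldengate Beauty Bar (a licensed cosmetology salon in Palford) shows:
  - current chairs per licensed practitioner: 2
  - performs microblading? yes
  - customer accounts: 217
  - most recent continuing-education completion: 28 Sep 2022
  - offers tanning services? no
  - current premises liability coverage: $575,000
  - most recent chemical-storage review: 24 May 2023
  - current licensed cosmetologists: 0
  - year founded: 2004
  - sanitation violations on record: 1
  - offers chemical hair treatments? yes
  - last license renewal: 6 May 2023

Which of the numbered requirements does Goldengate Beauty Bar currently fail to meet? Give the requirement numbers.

1. licensed cosmetologists 0 < 2 → not met
2. sanitation violations on record 1 ≤ 3 → met
3. condition 'offers tanning services' does not hold → requirement n/a → met
4. premises liability coverage $575,000 ≥ $400,000 → met
5. condition 'offers chemical hair treatments' holds; chairs per licensed practitioner 2 > 1 → not met
6. condition 'performs microblading' holds; license renewal 100 days ago vs limit 90 → not met
7. continuing-education completion 320 days ago vs limit 270 → not met
8. chemical-storage review 82 days ago vs limit 90 → met
Not met: 1, 5, 6, 7

1, 5, 6, 7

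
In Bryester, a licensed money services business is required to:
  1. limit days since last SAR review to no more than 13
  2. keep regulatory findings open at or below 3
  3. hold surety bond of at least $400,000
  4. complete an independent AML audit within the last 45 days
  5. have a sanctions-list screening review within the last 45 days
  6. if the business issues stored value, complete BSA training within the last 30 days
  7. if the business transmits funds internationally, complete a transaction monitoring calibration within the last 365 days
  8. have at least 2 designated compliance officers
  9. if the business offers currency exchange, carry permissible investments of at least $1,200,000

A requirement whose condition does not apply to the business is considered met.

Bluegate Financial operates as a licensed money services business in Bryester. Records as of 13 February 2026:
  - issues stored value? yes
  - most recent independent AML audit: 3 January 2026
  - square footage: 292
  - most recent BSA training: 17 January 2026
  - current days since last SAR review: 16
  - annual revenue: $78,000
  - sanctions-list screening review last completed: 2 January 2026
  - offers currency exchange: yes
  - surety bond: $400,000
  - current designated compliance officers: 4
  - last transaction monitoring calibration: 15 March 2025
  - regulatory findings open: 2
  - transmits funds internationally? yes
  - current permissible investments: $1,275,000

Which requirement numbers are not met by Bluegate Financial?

1. days since last SAR review 16 > 13 → not met
2. regulatory findings open 2 ≤ 3 → met
3. surety bond $400,000 ≥ $400,000 → met
4. independent AML audit 41 days ago vs limit 45 → met
5. sanctions-list screening review 42 days ago vs limit 45 → met
6. condition 'issues stored value' holds; BSA training 27 days ago vs limit 30 → met
7. condition 'transmits funds internationally' holds; transaction monitoring calibration 335 days ago vs limit 365 → met
8. designated compliance officers 4 ≥ 2 → met
9. condition 'offers currency exchange' holds; permissible investments $1,275,000 ≥ $1,200,000 → met
Not met: 1

1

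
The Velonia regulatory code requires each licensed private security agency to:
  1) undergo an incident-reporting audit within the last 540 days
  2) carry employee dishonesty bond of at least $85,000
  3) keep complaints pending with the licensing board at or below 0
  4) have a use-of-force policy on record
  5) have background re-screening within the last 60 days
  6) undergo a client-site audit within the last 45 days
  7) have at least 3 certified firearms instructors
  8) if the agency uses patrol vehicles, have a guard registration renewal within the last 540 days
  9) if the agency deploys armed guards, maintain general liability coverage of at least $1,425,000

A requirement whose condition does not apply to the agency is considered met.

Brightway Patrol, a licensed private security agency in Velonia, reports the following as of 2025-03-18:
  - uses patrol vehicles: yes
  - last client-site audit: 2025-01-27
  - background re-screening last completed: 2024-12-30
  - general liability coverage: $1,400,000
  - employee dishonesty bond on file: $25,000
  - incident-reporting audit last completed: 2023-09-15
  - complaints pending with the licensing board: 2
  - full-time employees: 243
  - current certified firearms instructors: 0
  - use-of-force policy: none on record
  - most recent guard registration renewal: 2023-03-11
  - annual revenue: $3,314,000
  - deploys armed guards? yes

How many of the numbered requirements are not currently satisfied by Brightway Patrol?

9

1. incident-reporting audit 550 days ago vs limit 540 → not met
2. employee dishonesty bond $25,000 < $85,000 → not met
3. complaints pending with the licensing board 2 > 0 → not met
4. use-of-force policy absent → not met
5. background re-screening 78 days ago vs limit 60 → not met
6. client-site audit 50 days ago vs limit 45 → not met
7. certified firearms instructors 0 < 3 → not met
8. condition 'uses patrol vehicles' holds; guard registration renewal 738 days ago vs limit 540 → not met
9. condition 'deploys armed guards' holds; general liability coverage $1,400,000 < $1,425,000 → not met
Not met: 9 of 9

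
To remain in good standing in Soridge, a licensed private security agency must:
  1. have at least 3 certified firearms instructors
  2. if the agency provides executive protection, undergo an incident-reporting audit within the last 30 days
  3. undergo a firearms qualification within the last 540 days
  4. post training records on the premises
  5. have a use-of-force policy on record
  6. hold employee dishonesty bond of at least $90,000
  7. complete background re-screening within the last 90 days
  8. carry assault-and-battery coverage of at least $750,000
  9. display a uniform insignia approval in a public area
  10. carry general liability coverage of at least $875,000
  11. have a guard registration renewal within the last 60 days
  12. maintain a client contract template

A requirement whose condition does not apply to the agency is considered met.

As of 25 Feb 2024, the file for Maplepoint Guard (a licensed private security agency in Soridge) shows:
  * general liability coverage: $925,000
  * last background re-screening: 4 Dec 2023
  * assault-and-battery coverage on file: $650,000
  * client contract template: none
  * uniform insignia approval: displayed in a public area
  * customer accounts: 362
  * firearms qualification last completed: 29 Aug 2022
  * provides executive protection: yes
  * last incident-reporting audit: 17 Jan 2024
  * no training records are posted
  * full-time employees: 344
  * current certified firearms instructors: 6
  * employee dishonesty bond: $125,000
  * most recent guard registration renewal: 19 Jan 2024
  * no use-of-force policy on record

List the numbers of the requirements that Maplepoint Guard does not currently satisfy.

2, 3, 4, 5, 8, 12

1. certified firearms instructors 6 ≥ 3 → met
2. condition 'provides executive protection' holds; incident-reporting audit 39 days ago vs limit 30 → not met
3. firearms qualification 545 days ago vs limit 540 → not met
4. training records absent → not met
5. use-of-force policy absent → not met
6. employee dishonesty bond $125,000 ≥ $90,000 → met
7. background re-screening 83 days ago vs limit 90 → met
8. assault-and-battery coverage $650,000 < $750,000 → not met
9. uniform insignia approval present → met
10. general liability coverage $925,000 ≥ $875,000 → met
11. guard registration renewal 37 days ago vs limit 60 → met
12. client contract template absent → not met
Not met: 2, 3, 4, 5, 8, 12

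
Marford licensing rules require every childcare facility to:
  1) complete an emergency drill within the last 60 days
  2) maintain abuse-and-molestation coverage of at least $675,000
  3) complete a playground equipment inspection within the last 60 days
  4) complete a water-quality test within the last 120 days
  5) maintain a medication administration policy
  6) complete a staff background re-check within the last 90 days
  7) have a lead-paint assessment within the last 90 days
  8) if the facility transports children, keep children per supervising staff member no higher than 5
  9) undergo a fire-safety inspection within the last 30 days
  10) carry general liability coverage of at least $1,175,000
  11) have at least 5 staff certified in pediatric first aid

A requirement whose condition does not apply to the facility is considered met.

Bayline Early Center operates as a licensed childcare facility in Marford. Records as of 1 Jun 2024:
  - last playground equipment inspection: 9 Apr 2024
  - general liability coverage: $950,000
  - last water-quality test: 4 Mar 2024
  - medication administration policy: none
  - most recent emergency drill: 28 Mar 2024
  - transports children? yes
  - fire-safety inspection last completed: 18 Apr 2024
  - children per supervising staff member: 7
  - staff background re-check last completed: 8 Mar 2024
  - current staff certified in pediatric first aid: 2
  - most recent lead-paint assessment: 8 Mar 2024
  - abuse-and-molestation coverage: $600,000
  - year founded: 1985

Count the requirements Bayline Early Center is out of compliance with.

1. emergency drill 65 days ago vs limit 60 → not met
2. abuse-and-molestation coverage $600,000 < $675,000 → not met
3. playground equipment inspection 53 days ago vs limit 60 → met
4. water-quality test 89 days ago vs limit 120 → met
5. medication administration policy absent → not met
6. staff background re-check 85 days ago vs limit 90 → met
7. lead-paint assessment 85 days ago vs limit 90 → met
8. condition 'transports children' holds; children per supervising staff member 7 > 5 → not met
9. fire-safety inspection 44 days ago vs limit 30 → not met
10. general liability coverage $950,000 < $1,175,000 → not met
11. staff certified in pediatric first aid 2 < 5 → not met
Not met: 7 of 11

7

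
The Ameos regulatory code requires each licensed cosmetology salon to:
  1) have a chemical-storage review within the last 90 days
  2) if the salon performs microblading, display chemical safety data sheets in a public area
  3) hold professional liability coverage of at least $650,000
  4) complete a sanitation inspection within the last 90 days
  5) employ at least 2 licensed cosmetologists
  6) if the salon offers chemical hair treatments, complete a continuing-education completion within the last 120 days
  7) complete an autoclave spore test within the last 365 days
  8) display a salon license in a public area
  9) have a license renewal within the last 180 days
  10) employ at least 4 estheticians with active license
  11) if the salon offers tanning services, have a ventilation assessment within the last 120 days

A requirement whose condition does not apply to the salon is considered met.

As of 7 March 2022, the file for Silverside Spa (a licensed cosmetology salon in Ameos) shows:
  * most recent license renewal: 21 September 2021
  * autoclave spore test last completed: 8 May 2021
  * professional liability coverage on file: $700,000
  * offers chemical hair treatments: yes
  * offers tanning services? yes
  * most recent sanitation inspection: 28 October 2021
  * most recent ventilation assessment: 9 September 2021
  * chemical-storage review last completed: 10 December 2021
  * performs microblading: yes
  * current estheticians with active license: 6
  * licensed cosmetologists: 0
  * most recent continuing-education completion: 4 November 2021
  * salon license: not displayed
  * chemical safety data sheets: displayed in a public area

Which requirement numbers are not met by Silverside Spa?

1. chemical-storage review 87 days ago vs limit 90 → met
2. condition 'performs microblading' holds; chemical safety data sheets present → met
3. professional liability coverage $700,000 ≥ $650,000 → met
4. sanitation inspection 130 days ago vs limit 90 → not met
5. licensed cosmetologists 0 < 2 → not met
6. condition 'offers chemical hair treatments' holds; continuing-education completion 123 days ago vs limit 120 → not met
7. autoclave spore test 303 days ago vs limit 365 → met
8. salon license absent → not met
9. license renewal 167 days ago vs limit 180 → met
10. estheticians with active license 6 ≥ 4 → met
11. condition 'offers tanning services' holds; ventilation assessment 179 days ago vs limit 120 → not met
Not met: 4, 5, 6, 8, 11

4, 5, 6, 8, 11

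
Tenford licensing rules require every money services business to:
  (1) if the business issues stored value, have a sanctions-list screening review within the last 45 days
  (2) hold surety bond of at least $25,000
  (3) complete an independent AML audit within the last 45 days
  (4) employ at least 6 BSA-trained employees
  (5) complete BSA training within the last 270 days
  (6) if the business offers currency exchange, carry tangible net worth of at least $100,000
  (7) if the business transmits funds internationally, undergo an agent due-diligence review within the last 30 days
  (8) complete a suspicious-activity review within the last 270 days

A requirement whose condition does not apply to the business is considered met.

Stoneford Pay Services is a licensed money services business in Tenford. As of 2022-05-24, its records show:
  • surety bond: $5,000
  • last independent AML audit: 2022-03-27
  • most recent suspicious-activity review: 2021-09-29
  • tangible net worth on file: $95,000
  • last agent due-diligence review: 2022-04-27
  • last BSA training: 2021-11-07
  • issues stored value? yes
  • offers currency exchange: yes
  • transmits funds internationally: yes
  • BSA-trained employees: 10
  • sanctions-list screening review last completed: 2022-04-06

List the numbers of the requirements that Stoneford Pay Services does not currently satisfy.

1, 2, 3, 6

1. condition 'issues stored value' holds; sanctions-list screening review 48 days ago vs limit 45 → not met
2. surety bond $5,000 < $25,000 → not met
3. independent AML audit 58 days ago vs limit 45 → not met
4. BSA-trained employees 10 ≥ 6 → met
5. BSA training 198 days ago vs limit 270 → met
6. condition 'offers currency exchange' holds; tangible net worth $95,000 < $100,000 → not met
7. condition 'transmits funds internationally' holds; agent due-diligence review 27 days ago vs limit 30 → met
8. suspicious-activity review 237 days ago vs limit 270 → met
Not met: 1, 2, 3, 6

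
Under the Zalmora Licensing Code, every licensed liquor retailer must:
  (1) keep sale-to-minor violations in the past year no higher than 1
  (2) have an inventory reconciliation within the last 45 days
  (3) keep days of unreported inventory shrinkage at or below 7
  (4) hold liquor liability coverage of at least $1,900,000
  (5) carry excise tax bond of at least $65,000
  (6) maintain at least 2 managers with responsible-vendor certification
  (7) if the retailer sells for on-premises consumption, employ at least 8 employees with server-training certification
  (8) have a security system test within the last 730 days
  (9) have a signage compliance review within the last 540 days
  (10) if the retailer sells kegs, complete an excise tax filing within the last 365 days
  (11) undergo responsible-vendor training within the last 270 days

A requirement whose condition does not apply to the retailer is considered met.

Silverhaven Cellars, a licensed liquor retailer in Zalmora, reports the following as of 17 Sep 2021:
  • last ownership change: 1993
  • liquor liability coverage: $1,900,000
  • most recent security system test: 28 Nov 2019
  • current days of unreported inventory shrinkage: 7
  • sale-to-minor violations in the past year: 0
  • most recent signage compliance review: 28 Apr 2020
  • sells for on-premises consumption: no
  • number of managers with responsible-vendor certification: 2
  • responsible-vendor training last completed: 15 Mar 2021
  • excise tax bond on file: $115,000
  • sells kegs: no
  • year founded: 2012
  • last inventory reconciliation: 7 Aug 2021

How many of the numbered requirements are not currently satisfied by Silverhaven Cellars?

1. sale-to-minor violations in the past year 0 ≤ 1 → met
2. inventory reconciliation 41 days ago vs limit 45 → met
3. days of unreported inventory shrinkage 7 ≤ 7 → met
4. liquor liability coverage $1,900,000 ≥ $1,900,000 → met
5. excise tax bond $115,000 ≥ $65,000 → met
6. managers with responsible-vendor certification 2 ≥ 2 → met
7. condition 'sells for on-premises consumption' does not hold → requirement n/a → met
8. security system test 659 days ago vs limit 730 → met
9. signage compliance review 507 days ago vs limit 540 → met
10. condition 'sells kegs' does not hold → requirement n/a → met
11. responsible-vendor training 186 days ago vs limit 270 → met
Not met: 0 of 11

0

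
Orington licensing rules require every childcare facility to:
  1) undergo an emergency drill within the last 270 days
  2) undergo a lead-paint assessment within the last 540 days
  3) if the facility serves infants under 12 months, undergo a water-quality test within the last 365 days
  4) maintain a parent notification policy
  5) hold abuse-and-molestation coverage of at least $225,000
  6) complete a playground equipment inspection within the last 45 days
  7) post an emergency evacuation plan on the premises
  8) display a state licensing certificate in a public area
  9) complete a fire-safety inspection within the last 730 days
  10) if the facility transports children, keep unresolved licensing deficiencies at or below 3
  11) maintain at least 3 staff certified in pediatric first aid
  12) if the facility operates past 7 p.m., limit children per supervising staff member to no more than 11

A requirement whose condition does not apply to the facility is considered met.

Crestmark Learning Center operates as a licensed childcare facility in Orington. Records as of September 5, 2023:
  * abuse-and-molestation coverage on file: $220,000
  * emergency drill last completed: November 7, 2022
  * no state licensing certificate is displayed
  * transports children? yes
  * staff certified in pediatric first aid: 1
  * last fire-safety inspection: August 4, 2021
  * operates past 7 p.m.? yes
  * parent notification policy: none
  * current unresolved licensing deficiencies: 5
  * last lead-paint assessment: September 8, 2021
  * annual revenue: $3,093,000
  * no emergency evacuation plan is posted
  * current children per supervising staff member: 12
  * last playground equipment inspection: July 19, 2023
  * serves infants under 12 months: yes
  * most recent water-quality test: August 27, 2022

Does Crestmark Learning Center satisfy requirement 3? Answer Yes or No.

3. condition 'serves infants under 12 months' holds; water-quality test 374 days ago vs limit 365 → not met

No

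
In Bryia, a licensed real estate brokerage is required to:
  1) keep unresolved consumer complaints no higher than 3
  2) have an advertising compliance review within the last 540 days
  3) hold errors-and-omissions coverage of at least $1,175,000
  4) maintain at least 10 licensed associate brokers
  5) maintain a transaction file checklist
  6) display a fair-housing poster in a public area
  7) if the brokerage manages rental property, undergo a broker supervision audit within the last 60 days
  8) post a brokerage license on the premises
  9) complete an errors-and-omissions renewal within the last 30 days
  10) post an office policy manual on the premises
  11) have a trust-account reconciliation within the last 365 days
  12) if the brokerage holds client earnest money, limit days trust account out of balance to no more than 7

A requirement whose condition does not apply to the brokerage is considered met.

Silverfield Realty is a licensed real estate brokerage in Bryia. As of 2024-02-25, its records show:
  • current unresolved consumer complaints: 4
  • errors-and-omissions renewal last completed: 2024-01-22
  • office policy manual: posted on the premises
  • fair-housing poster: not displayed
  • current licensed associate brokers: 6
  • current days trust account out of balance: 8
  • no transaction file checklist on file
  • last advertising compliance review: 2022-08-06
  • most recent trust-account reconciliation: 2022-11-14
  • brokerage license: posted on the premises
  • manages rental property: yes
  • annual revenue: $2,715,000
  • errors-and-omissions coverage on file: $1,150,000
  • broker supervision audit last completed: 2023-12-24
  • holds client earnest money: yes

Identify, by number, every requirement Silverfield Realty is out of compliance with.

1. unresolved consumer complaints 4 > 3 → not met
2. advertising compliance review 568 days ago vs limit 540 → not met
3. errors-and-omissions coverage $1,150,000 < $1,175,000 → not met
4. licensed associate brokers 6 < 10 → not met
5. transaction file checklist absent → not met
6. fair-housing poster absent → not met
7. condition 'manages rental property' holds; broker supervision audit 63 days ago vs limit 60 → not met
8. brokerage license present → met
9. errors-and-omissions renewal 34 days ago vs limit 30 → not met
10. office policy manual present → met
11. trust-account reconciliation 468 days ago vs limit 365 → not met
12. condition 'holds client earnest money' holds; days trust account out of balance 8 > 7 → not met
Not met: 1, 2, 3, 4, 5, 6, 7, 9, 11, 12

1, 2, 3, 4, 5, 6, 7, 9, 11, 12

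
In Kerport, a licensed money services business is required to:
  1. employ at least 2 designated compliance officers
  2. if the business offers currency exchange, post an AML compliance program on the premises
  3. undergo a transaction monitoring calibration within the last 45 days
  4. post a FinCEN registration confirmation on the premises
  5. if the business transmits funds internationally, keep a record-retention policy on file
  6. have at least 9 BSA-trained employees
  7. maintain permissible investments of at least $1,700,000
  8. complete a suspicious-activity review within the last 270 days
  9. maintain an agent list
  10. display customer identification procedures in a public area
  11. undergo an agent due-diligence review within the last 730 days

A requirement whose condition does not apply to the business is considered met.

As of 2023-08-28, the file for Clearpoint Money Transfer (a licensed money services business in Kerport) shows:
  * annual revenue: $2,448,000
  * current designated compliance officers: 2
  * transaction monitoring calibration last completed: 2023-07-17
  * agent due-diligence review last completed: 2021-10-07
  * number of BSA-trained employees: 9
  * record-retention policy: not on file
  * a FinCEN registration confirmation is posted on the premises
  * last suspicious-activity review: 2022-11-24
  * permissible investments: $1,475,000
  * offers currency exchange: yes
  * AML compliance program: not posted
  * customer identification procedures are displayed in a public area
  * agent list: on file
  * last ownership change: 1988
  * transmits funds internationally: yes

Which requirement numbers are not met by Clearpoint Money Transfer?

1. designated compliance officers 2 ≥ 2 → met
2. condition 'offers currency exchange' holds; AML compliance program absent → not met
3. transaction monitoring calibration 42 days ago vs limit 45 → met
4. FinCEN registration confirmation present → met
5. condition 'transmits funds internationally' holds; record-retention policy absent → not met
6. BSA-trained employees 9 ≥ 9 → met
7. permissible investments $1,475,000 < $1,700,000 → not met
8. suspicious-activity review 277 days ago vs limit 270 → not met
9. agent list present → met
10. customer identification procedures present → met
11. agent due-diligence review 690 days ago vs limit 730 → met
Not met: 2, 5, 7, 8

2, 5, 7, 8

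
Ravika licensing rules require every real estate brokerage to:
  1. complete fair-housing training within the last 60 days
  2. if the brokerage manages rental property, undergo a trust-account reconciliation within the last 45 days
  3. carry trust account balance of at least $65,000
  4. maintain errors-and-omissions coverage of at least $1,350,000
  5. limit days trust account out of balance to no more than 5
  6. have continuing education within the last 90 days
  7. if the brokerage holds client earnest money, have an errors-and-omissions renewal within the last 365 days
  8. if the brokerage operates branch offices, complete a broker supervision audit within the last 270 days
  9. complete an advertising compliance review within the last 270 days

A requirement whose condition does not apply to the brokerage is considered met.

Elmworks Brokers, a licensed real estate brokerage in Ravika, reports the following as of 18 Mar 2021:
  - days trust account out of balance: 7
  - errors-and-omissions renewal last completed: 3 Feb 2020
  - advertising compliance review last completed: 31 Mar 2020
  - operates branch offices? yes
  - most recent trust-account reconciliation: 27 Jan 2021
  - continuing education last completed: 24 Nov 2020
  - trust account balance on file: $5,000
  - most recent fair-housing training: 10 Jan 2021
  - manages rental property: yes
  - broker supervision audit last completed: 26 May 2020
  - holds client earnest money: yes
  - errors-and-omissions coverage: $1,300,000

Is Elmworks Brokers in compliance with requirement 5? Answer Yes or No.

No

5. days trust account out of balance 7 > 5 → not met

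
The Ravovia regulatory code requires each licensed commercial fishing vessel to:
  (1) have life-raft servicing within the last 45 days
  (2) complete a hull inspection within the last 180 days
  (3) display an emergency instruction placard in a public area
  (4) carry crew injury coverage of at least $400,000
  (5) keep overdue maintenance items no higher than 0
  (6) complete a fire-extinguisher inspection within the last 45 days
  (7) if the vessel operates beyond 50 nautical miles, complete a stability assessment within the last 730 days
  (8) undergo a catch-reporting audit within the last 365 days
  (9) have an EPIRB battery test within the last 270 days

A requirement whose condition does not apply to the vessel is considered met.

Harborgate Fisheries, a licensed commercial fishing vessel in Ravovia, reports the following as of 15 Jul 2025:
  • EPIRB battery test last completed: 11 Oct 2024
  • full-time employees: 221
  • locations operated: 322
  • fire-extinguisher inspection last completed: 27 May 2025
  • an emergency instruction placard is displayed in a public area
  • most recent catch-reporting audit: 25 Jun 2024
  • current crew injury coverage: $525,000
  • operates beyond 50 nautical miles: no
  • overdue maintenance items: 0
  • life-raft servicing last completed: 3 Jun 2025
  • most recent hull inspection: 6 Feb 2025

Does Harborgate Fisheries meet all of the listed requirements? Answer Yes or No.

No

1. life-raft servicing 42 days ago vs limit 45 → met
2. hull inspection 159 days ago vs limit 180 → met
3. emergency instruction placard present → met
4. crew injury coverage $525,000 ≥ $400,000 → met
5. overdue maintenance items 0 ≤ 0 → met
6. fire-extinguisher inspection 49 days ago vs limit 45 → not met
7. condition 'operates beyond 50 nautical miles' does not hold → requirement n/a → met
8. catch-reporting audit 385 days ago vs limit 365 → not met
9. EPIRB battery test 277 days ago vs limit 270 → not met
Not met: 6, 8, 9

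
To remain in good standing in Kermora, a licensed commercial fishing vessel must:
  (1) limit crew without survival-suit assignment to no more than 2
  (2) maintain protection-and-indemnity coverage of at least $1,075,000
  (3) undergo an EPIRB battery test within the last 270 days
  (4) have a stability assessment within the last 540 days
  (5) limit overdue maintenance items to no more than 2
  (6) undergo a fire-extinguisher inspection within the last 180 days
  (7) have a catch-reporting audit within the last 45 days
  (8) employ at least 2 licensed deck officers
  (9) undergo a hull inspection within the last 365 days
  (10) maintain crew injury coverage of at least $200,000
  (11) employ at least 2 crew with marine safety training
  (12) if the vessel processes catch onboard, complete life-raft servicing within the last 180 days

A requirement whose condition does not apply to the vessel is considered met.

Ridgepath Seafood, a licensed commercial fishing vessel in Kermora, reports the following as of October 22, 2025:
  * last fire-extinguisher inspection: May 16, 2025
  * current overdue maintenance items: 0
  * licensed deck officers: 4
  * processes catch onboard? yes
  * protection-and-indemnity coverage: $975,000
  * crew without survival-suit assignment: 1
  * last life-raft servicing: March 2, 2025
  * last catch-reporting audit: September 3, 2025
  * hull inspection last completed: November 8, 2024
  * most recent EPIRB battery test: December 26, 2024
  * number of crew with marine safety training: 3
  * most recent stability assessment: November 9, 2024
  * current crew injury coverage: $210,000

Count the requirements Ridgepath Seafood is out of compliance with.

1. crew without survival-suit assignment 1 ≤ 2 → met
2. protection-and-indemnity coverage $975,000 < $1,075,000 → not met
3. EPIRB battery test 300 days ago vs limit 270 → not met
4. stability assessment 347 days ago vs limit 540 → met
5. overdue maintenance items 0 ≤ 2 → met
6. fire-extinguisher inspection 159 days ago vs limit 180 → met
7. catch-reporting audit 49 days ago vs limit 45 → not met
8. licensed deck officers 4 ≥ 2 → met
9. hull inspection 348 days ago vs limit 365 → met
10. crew injury coverage $210,000 ≥ $200,000 → met
11. crew with marine safety training 3 ≥ 2 → met
12. condition 'processes catch onboard' holds; life-raft servicing 234 days ago vs limit 180 → not met
Not met: 4 of 12

4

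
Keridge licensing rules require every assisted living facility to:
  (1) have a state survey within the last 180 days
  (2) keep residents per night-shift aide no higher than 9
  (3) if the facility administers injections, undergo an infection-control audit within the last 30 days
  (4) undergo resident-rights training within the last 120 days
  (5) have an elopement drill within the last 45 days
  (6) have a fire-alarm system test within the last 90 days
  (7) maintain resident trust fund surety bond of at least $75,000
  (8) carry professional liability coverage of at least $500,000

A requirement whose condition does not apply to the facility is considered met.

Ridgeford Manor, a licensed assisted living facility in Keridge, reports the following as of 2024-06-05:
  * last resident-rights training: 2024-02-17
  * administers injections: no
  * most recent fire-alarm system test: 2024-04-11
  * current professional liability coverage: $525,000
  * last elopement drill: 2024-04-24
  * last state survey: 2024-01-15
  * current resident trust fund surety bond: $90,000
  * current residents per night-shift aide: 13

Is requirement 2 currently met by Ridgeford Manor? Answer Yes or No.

2. residents per night-shift aide 13 > 9 → not met

No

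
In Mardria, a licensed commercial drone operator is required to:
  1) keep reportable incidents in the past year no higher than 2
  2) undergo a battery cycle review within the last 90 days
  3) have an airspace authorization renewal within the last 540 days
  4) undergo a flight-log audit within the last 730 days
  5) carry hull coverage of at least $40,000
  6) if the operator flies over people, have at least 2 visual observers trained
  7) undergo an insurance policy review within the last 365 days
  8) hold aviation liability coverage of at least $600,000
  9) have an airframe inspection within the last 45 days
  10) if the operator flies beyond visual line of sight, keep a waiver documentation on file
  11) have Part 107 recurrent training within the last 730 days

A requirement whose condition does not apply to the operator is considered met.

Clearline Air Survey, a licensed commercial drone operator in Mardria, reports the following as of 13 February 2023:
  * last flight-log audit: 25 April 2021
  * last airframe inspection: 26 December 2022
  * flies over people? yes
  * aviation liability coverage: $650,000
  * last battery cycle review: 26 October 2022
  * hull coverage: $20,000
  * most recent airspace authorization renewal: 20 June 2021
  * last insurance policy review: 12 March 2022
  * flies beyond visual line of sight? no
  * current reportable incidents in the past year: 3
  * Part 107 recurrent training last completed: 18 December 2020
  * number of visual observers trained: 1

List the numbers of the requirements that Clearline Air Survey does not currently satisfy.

1, 2, 3, 5, 6, 9, 11

1. reportable incidents in the past year 3 > 2 → not met
2. battery cycle review 110 days ago vs limit 90 → not met
3. airspace authorization renewal 603 days ago vs limit 540 → not met
4. flight-log audit 659 days ago vs limit 730 → met
5. hull coverage $20,000 < $40,000 → not met
6. condition 'flies over people' holds; visual observers trained 1 < 2 → not met
7. insurance policy review 338 days ago vs limit 365 → met
8. aviation liability coverage $650,000 ≥ $600,000 → met
9. airframe inspection 49 days ago vs limit 45 → not met
10. condition 'flies beyond visual line of sight' does not hold → requirement n/a → met
11. Part 107 recurrent training 787 days ago vs limit 730 → not met
Not met: 1, 2, 3, 5, 6, 9, 11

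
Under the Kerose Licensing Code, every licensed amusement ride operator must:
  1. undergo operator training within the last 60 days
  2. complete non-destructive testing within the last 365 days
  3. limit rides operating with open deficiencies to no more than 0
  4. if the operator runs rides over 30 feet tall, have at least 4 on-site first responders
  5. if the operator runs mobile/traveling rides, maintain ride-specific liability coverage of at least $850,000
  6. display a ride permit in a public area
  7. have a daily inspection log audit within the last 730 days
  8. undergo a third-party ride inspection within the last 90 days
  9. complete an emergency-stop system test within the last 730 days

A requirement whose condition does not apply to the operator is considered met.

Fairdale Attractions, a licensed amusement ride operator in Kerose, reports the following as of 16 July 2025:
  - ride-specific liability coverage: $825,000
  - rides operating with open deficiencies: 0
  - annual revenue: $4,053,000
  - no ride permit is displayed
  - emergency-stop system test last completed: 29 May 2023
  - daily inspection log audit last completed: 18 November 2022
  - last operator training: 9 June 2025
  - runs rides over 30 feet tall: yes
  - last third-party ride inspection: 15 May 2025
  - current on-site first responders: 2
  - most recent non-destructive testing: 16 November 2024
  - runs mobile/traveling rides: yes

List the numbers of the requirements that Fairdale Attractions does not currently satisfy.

4, 5, 6, 7, 9

1. operator training 37 days ago vs limit 60 → met
2. non-destructive testing 242 days ago vs limit 365 → met
3. rides operating with open deficiencies 0 ≤ 0 → met
4. condition 'runs rides over 30 feet tall' holds; on-site first responders 2 < 4 → not met
5. condition 'runs mobile/traveling rides' holds; ride-specific liability coverage $825,000 < $850,000 → not met
6. ride permit absent → not met
7. daily inspection log audit 971 days ago vs limit 730 → not met
8. third-party ride inspection 62 days ago vs limit 90 → met
9. emergency-stop system test 779 days ago vs limit 730 → not met
Not met: 4, 5, 6, 7, 9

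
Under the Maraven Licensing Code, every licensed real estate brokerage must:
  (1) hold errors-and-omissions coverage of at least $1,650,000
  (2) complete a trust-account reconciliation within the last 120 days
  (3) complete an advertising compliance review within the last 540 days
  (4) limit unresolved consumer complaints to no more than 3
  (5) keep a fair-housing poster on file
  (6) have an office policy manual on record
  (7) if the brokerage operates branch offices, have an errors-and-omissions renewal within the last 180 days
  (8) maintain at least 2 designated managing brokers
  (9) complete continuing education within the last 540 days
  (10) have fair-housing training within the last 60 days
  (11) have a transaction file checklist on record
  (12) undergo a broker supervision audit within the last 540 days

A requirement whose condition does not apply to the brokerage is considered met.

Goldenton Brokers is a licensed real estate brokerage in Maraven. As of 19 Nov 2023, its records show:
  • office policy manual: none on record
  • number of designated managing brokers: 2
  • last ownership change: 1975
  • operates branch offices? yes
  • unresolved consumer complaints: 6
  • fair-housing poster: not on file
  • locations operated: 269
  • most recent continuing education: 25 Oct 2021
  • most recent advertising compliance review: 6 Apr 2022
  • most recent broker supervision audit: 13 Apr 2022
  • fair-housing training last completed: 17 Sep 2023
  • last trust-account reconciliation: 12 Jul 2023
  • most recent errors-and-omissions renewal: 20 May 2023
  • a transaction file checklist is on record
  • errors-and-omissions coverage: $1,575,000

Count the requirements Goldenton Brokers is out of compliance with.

10

1. errors-and-omissions coverage $1,575,000 < $1,650,000 → not met
2. trust-account reconciliation 130 days ago vs limit 120 → not met
3. advertising compliance review 592 days ago vs limit 540 → not met
4. unresolved consumer complaints 6 > 3 → not met
5. fair-housing poster absent → not met
6. office policy manual absent → not met
7. condition 'operates branch offices' holds; errors-and-omissions renewal 183 days ago vs limit 180 → not met
8. designated managing brokers 2 ≥ 2 → met
9. continuing education 755 days ago vs limit 540 → not met
10. fair-housing training 63 days ago vs limit 60 → not met
11. transaction file checklist present → met
12. broker supervision audit 585 days ago vs limit 540 → not met
Not met: 10 of 12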